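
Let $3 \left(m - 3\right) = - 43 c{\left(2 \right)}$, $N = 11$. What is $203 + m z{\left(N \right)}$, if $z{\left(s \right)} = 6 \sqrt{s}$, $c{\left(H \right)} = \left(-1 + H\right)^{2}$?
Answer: $203 - 68 \sqrt{11} \approx -22.53$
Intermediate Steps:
$m = - \frac{34}{3}$ ($m = 3 + \frac{\left(-43\right) \left(-1 + 2\right)^{2}}{3} = 3 + \frac{\left(-43\right) 1^{2}}{3} = 3 + \frac{\left(-43\right) 1}{3} = 3 + \frac{1}{3} \left(-43\right) = 3 - \frac{43}{3} = - \frac{34}{3} \approx -11.333$)
$203 + m z{\left(N \right)} = 203 - \frac{34 \cdot 6 \sqrt{11}}{3} = 203 - 68 \sqrt{11}$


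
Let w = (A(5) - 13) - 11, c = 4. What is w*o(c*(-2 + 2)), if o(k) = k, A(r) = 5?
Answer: 0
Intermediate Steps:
w = -19 (w = (5 - 13) - 11 = -8 - 11 = -19)
w*o(c*(-2 + 2)) = -76*(-2 + 2) = -76*0 = -19*0 = 0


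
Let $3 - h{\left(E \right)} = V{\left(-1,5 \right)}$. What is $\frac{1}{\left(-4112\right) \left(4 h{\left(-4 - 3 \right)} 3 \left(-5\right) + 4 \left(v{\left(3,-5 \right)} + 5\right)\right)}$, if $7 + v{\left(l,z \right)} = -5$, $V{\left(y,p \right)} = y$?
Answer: $\frac{1}{1102016} \approx 9.0743 \cdot 10^{-7}$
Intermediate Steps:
$v{\left(l,z \right)} = -12$ ($v{\left(l,z \right)} = -7 - 5 = -12$)
$h{\left(E \right)} = 4$ ($h{\left(E \right)} = 3 - -1 = 3 + 1 = 4$)
$\frac{1}{\left(-4112\right) \left(4 h{\left(-4 - 3 \right)} 3 \left(-5\right) + 4 \left(v{\left(3,-5 \right)} + 5\right)\right)} = \frac{1}{\left(-4112\right) \left(4 \cdot 4 \cdot 3 \left(-5\right) + 4 \left(-12 + 5\right)\right)} = \frac{1}{\left(-4112\right) \left(16 \left(-15\right) + 4 \left(-7\right)\right)} = \frac{1}{\left(-4112\right) \left(-240 - 28\right)} = \frac{1}{\left(-4112\right) \left(-268\right)} = \frac{1}{1102016}$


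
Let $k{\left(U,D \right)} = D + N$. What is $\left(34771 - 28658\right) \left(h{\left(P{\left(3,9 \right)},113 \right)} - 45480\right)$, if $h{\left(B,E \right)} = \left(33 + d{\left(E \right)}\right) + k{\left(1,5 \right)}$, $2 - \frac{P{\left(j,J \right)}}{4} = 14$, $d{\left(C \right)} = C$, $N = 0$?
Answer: $-277096177$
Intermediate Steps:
$P{\left(j,J \right)} = -48$ ($P{\left(j,J \right)} = 8 - 56 = -48$)
$k{\left(U,D \right)} = D$ ($k{\left(U,D \right)} = D + 0 = D$)
$h{\left(B,E \right)} = 38 + E$ ($h{\left(B,E \right)} = \left(33 + E\right) + 5 = 38 + E$)
$\left(34771 - 28658\right) \left(h{\left(P{\left(3,9 \right)},113 \right)} - 45480\right) = \left(34771 - 28658\right) \left(\left(38 + 113\right) - 45480\right) = 6113 \left(151 - 45480\right) = 6113 \left(-45329\right) = -277096177$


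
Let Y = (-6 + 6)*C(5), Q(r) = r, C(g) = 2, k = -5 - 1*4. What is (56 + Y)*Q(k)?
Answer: -504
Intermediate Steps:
k = -9 (k = -5 - 4 = -9)
Y = 0 (Y = (-6 + 6)*2 = 0*2 = 0)
(56 + Y)*Q(k) = (56 + 0)*(-9) = 56*(-9) = -504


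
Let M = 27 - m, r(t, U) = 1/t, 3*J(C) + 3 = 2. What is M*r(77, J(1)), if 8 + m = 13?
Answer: 2/7 ≈ 0.28571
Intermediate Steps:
J(C) = -⅓ (J(C) = -1 + (⅓)*2 = -1 + ⅔ = -⅓)
m = 5 (m = -8 + 13 = 5)
M = 22 (M = 27 - 1*5 = 27 - 5 = 22)
M*r(77, J(1)) = 22/77 = 22*(1/77) = 2/7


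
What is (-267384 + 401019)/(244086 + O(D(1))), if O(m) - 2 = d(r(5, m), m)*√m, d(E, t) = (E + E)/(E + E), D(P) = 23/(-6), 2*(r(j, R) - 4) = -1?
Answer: 195712199280/357473710487 - 133635*I*√138/357473710487 ≈ 0.54749 - 4.3915e-6*I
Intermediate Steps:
r(j, R) = 7/2 (r(j, R) = 4 + (½)*(-1) = 4 - ½ = 7/2)
D(P) = -23/6 (D(P) = 23*(-⅙) = -23/6)
d(E, t) = 1 (d(E, t) = (2*E)/((2*E)) = (2*E)*(1/(2*E)) = 1)
O(m) = 2 + √m (O(m) = 2 + 1*√m = 2 + √m)
(-267384 + 401019)/(244086 + O(D(1))) = (-267384 + 401019)/(244086 + (2 + √(-23/6))) = 133635/(244086 + (2 + I*√138/6)) = 133635/(244088 + I*√138/6)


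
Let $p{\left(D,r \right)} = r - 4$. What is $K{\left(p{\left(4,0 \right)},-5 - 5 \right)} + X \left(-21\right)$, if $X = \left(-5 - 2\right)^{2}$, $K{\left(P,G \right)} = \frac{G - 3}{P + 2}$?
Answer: $- \frac{2045}{2} \approx -1022.5$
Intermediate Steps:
$p{\left(D,r \right)} = -4 + r$ ($p{\left(D,r \right)} = r - 4 = -4 + r$)
$K{\left(P,G \right)} = \frac{-3 + G}{2 + P}$
$X = 49$ ($X = \left(-7\right)^{2} = 49$)
$K{\left(p{\left(4,0 \right)},-5 - 5 \right)} + X \left(-21\right) = \frac{-3 - 10}{2 + \left(-4 + 0\right)} + 49 \left(-21\right) = \frac{-3 - 10}{2 - 4} - 1029 = \frac{1}{-2} \left(-13\right) - 1029 = \left(- \frac{1}{2}\right) \left(-13\right) - 1029 = \frac{13}{2} - 1029 = - \frac{2045}{2}$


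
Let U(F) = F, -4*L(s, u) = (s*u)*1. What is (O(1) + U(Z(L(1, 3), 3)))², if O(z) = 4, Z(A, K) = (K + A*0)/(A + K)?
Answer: 256/9 ≈ 28.444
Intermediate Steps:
L(s, u) = -s*u/4
Z(A, K) = K/(A + K) (Z(A, K) = (K + 0)/(A + K) = K/(A + K))
(O(1) + U(Z(L(1, 3), 3)))² = (4 + 3/(-¼*1*3 + 3))² = (4 + 3/(-¾ + 3))² = (4 + 3/(9/4))² = (4 + 3*(4/9))² = (4 + 4/3)² = (16/3)² = 256/9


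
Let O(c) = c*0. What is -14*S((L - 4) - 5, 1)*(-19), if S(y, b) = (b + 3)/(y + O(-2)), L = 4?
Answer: -1064/5 ≈ -212.80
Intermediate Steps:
O(c) = 0
S(y, b) = (3 + b)/y (S(y, b) = (b + 3)/(y + 0) = (3 + b)/y)
-14*S((L - 4) - 5, 1)*(-19) = -14*(3 + 1)/((4 - 4) - 5)*(-19) = -14*4/(0 - 5)*(-19) = -14*4/(-5)*(-19) = -(-14)*4/5*(-19) = -14*(-⅘)*(-19) = (56/5)*(-19) = -1064/5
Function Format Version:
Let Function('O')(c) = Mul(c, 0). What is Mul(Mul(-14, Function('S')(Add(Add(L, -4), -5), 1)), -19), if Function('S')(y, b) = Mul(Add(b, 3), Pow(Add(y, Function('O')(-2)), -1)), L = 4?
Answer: Rational(-1064, 5) ≈ -212.80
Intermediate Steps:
Function('O')(c) = 0
Function('S')(y, b) = Mul(Pow(y, -1), Add(3, b)) (Function('S')(y, b) = Mul(Add(b, 3), Pow(Add(y, 0), -1)) = Mul(Add(3, b), Pow(y, -1)) = Mul(Pow(y, -1), Add(3, b)))
Mul(Mul(-14, Function('S')(Add(Add(L, -4), -5), 1)), -19) = Mul(Mul(-14, Mul(Pow(Add(Add(4, -4), -5), -1), Add(3, 1))), -19) = Mul(Mul(-14, Mul(Pow(Add(0, -5), -1), 4)), -19) = Mul(Mul(-14, Mul(Pow(-5, -1), 4)), -19) = Mul(Mul(-14, Mul(Rational(-1, 5), 4)), -19) = Mul(Mul(-14, Rational(-4, 5)), -19) = Mul(Rational(56, 5), -19) = Rational(-1064, 5)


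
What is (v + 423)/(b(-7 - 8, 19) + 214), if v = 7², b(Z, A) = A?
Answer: 472/233 ≈ 2.0257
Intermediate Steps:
v = 49
(v + 423)/(b(-7 - 8, 19) + 214) = (49 + 423)/(19 + 214) = 472/233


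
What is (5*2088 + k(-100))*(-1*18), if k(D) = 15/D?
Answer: -1879173/10 ≈ -1.8792e+5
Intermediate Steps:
(5*2088 + k(-100))*(-1*18) = (5*2088 + 15/(-100))*(-1*18) = (10440 + 15*(-1/100))*(-18) = (10440 - 3/20)*(-18) = (208797/20)*(-18) = -1879173/10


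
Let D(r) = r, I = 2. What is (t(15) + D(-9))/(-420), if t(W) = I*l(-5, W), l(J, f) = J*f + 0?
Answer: 53/140 ≈ 0.37857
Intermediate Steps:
l(J, f) = J*f
t(W) = -10*W (t(W) = 2*(-5*W) = -10*W)
(t(15) + D(-9))/(-420) = (-10*15 - 9)/(-420) = (-150 - 9)*(-1/420) = -159*(-1/420) = 53/140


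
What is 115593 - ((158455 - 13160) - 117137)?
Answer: 87435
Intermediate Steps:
115593 - ((158455 - 13160) - 117137) = 115593 - (145295 - 117137) = 115593 - 1*28158 = 115593 - 28158 = 87435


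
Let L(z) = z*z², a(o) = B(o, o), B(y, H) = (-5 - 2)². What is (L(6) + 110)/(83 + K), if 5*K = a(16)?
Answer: 815/232 ≈ 3.5129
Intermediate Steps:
B(y, H) = 49 (B(y, H) = (-7)² = 49)
a(o) = 49
K = 49/5 (K = (⅕)*49 = 49/5 ≈ 9.8000)
L(z) = z³
(L(6) + 110)/(83 + K) = (6³ + 110)/(83 + 49/5) = (216 + 110)/(464/5) = 326*(5/464) = 815/232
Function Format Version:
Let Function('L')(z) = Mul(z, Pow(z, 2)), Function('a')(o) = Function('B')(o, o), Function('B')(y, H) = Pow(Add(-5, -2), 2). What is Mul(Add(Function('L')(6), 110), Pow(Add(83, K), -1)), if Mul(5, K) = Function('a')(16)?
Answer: Rational(815, 232) ≈ 3.5129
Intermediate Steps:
Function('B')(y, H) = 49 (Function('B')(y, H) = Pow(-7, 2) = 49)
Function('a')(o) = 49
K = Rational(49, 5) (K = Mul(Rational(1, 5), 49) = Rational(49, 5) ≈ 9.8000)
Function('L')(z) = Pow(z, 3)
Mul(Add(Function('L')(6), 110), Pow(Add(83, K), -1)) = Mul(Add(Pow(6, 3), 110), Pow(Add(83, Rational(49, 5)), -1)) = Mul(Add(216, 110), Pow(Rational(464, 5), -1)) = Mul(326, Rational(5, 464)) = Rational(815, 232)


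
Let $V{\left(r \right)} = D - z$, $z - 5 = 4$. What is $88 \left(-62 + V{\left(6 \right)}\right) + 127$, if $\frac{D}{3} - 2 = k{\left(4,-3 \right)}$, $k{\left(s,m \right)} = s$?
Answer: $-4537$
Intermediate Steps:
$D = 18$ ($D = 6 + 3 \cdot 4 = 6 + 12 = 18$)
$z = 9$ ($z = 5 + 4 = 9$)
$V{\left(r \right)} = 9$ ($V{\left(r \right)} = 18 - 9 = 9$)
$88 \left(-62 + V{\left(6 \right)}\right) + 127 = 88 \left(-62 + 9\right) + 127 = 88 \left(-53\right) + 127 = -4664 + 127 = -4537$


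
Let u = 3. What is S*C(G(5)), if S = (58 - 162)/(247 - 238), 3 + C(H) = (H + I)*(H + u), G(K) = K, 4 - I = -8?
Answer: -13832/9 ≈ -1536.9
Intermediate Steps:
I = 12 (I = 4 - 1*(-8) = 4 + 8 = 12)
C(H) = -3 + (3 + H)*(12 + H) (C(H) = -3 + (H + 12)*(H + 3) = -3 + (12 + H)*(3 + H) = -3 + (3 + H)*(12 + H))
S = -104/9 ≈ -11.556
S*C(G(5)) = -104*(33 + 5² + 15*5)/9 = -104*(33 + 25 + 75)/9 = -104/9*133 = -13832/9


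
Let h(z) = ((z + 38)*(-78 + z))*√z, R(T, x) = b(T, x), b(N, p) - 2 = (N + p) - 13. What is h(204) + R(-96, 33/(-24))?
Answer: -867/8 + 60984*√51 ≈ 4.3540e+5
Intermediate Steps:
b(N, p) = -11 + N + p (b(N, p) = 2 + ((N + p) - 13) = 2 + (-13 + N + p) = -11 + N + p)
R(T, x) = -11 + T + x
h(z) = √z*(-78 + z)*(38 + z) (h(z) = ((38 + z)*(-78 + z))*√z = ((-78 + z)*(38 + z))*√z = √z*(-78 + z)*(38 + z))
h(204) + R(-96, 33/(-24)) = √204*(-2964 + 204² - 40*204) + (-11 - 96 + 33/(-24)) = (2*√51)*(-2964 + 41616 - 8160) + (-11 - 96 + 33*(-1/24)) = (2*√51)*30492 + (-11 - 96 - 11/8) = 60984*√51 - 867/8 = -867/8 + 60984*√51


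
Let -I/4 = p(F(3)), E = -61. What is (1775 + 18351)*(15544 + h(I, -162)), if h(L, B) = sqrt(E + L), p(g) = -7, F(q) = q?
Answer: 312838544 + 20126*I*sqrt(33) ≈ 3.1284e+8 + 1.1562e+5*I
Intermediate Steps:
I = 28 (I = -4*(-7) = 28)
h(L, B) = sqrt(-61 + L)
(1775 + 18351)*(15544 + h(I, -162)) = (1775 + 18351)*(15544 + sqrt(-61 + 28)) = 20126*(15544 + sqrt(-33)) = 20126*(15544 + I*sqrt(33)) = 312838544 + 20126*I*sqrt(33)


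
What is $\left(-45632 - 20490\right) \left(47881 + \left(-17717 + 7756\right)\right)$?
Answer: $-2507346240$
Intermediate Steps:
$\left(-45632 - 20490\right) \left(47881 + \left(-17717 + 7756\right)\right) = - 66122 \left(47881 - 9961\right) = \left(-66122\right) 37920 = -2507346240$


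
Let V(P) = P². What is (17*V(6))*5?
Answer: 3060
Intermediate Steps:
(17*V(6))*5 = (17*6²)*5 = (17*36)*5 = 612*5 = 3060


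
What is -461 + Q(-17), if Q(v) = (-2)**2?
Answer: -457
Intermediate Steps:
Q(v) = 4
-461 + Q(-17) = -461 + 4 = -457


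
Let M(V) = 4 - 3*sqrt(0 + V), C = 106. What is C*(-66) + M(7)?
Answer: -6992 - 3*sqrt(7) ≈ -6999.9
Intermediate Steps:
M(V) = 4 - 3*sqrt(V)
C*(-66) + M(7) = 106*(-66) + (4 - 3*sqrt(7)) = -6996 + (4 - 3*sqrt(7)) = -6992 - 3*sqrt(7)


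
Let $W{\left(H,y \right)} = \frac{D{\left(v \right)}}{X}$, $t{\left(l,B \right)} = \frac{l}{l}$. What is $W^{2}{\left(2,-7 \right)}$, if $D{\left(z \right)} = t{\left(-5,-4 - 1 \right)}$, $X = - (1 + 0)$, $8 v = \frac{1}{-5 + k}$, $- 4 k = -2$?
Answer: $1$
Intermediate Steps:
$k = \frac{1}{2}$ ($k = \left(- \frac{1}{4}\right) \left(-2\right) = \frac{1}{2} \approx 0.5$)
$v = - \frac{1}{36}$ ($v = \frac{1}{8 \left(-5 + \frac{1}{2}\right)} = \frac{1}{8 \left(- \frac{9}{2}\right)} = \frac{1}{8} \left(- \frac{2}{9}\right) = - \frac{1}{36} \approx -0.027778$)
$X = -1$ ($X = \left(-1\right) 1 = -1$)
$t{\left(l,B \right)} = 1$
$D{\left(z \right)} = 1$
$W{\left(H,y \right)} = -1$ ($W{\left(H,y \right)} = 1 \frac{1}{-1} = 1 \left(-1\right) = -1$)
$W^{2}{\left(2,-7 \right)} = \left(-1\right)^{2} = 1$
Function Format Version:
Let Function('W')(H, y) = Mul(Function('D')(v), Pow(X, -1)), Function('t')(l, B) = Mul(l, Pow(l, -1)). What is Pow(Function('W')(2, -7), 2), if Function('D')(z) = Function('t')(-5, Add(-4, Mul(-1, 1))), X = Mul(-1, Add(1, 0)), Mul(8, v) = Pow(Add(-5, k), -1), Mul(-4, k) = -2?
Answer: 1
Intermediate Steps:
k = Rational(1, 2) (k = Mul(Rational(-1, 4), -2) = Rational(1, 2) ≈ 0.50000)
v = Rational(-1, 36) (v = Mul(Rational(1, 8), Pow(Add(-5, Rational(1, 2)), -1)) = Mul(Rational(1, 8), Pow(Rational(-9, 2), -1)) = Mul(Rational(1, 8), Rational(-2, 9)) = Rational(-1, 36) ≈ -0.027778)
X = -1 (X = Mul(-1, 1) = -1)
Function('t')(l, B) = 1
Function('D')(z) = 1
Function('W')(H, y) = -1 (Function('W')(H, y) = Mul(1, Pow(-1, -1)) = Mul(1, -1) = -1)
Pow(Function('W')(2, -7), 2) = Pow(-1, 2) = 1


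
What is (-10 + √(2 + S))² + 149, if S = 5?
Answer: 256 - 20*√7 ≈ 203.08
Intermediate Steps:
(-10 + √(2 + S))² + 149 = (-10 + √(2 + 5))² + 149 = (-10 + √7)² + 149 = 149 + (-10 + √7)²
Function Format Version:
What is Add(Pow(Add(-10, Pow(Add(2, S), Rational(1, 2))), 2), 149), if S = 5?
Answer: Add(256, Mul(-20, Pow(7, Rational(1, 2)))) ≈ 203.08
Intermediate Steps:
Add(Pow(Add(-10, Pow(Add(2, S), Rational(1, 2))), 2), 149) = Add(Pow(Add(-10, Pow(Add(2, 5), Rational(1, 2))), 2), 149) = Add(Pow(Add(-10, Pow(7, Rational(1, 2))), 2), 149) = Add(149, Pow(Add(-10, Pow(7, Rational(1, 2))), 2))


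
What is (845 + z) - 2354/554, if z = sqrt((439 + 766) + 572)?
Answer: 232888/277 + sqrt(1777) ≈ 882.91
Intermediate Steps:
z = sqrt(1777) (z = sqrt(1205 + 572) = sqrt(1777) ≈ 42.154)
(845 + z) - 2354/554 = (845 + sqrt(1777)) - 2354/554 = (845 + sqrt(1777)) - 2354*1/554 = (845 + sqrt(1777)) - 1177/277 = 232888/277 + sqrt(1777)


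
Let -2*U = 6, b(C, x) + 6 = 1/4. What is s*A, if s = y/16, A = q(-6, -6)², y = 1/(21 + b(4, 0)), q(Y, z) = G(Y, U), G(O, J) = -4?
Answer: 4/61 ≈ 0.065574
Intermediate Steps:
b(C, x) = -23/4 (b(C, x) = -6 + 1/4 = -6 + ¼ = -23/4)
U = -3 (U = -½*6 = -3)
q(Y, z) = -4
y = 4/61 (y = 1/(21 - 23/4) = 1/(61/4) = 4/61 ≈ 0.065574)
A = 16 (A = (-4)² = 16)
s = 1/244 (s = (4/61)/16 = (4/61)*(1/16) = 1/244 ≈ 0.0040984)
s*A = (1/244)*16 = 4/61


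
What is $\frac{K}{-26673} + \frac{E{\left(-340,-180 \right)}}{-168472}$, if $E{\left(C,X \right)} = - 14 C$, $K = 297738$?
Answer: $- \frac{123253627}{11013857} \approx -11.191$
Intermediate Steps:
$\frac{K}{-26673} + \frac{E{\left(-340,-180 \right)}}{-168472} = \frac{297738}{-26673} + \frac{\left(-14\right) \left(-340\right)}{-168472} = 297738 \left(- \frac{1}{26673}\right) + 4760 \left(- \frac{1}{168472}\right) = - \frac{5838}{523} - \frac{595}{21059} = - \frac{123253627}{11013857}$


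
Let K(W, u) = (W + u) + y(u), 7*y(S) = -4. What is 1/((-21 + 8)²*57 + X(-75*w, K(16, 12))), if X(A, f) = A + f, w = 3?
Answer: 7/66048 ≈ 0.00010598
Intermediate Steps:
y(S) = -4/7 (y(S) = (⅐)*(-4) = -4/7)
K(W, u) = -4/7 + W + u (K(W, u) = (W + u) - 4/7 = -4/7 + W + u)
1/((-21 + 8)²*57 + X(-75*w, K(16, 12))) = 1/((-21 + 8)²*57 + (-75*3 + (-4/7 + 16 + 12))) = 1/((-13)²*57 + (-225 + 192/7)) = 1/(169*57 - 1383/7) = 1/(9633 - 1383/7) = 1/(66048/7) = 7/66048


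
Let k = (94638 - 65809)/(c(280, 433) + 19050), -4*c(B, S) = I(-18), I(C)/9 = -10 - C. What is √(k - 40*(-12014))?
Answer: √43516890431742/9516 ≈ 693.23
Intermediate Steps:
I(C) = -90 - 9*C (I(C) = 9*(-10 - C) = -90 - 9*C)
c(B, S) = -18 (c(B, S) = -(-90 - 9*(-18))/4 = -(-90 + 162)/4 = -¼*72 = -18)
k = 28829/19032 (k = (94638 - 65809)/(-18 + 19050) = 28829/19032 ≈ 1.5148)
√(k - 40*(-12014)) = √(28829/19032 - 40*(-12014)) = √(28829/19032 + 480560) = √(9146046749/19032) = √43516890431742/9516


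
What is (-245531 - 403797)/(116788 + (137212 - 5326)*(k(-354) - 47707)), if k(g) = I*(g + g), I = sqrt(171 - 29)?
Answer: 17311108180472/162492636381464843 - 256911817824*sqrt(142)/162492636381464843 ≈ 8.7694e-5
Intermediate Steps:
I = sqrt(142) ≈ 11.916
k(g) = 2*g*sqrt(142) (k(g) = sqrt(142)*(g + g) = sqrt(142)*(2*g) = 2*g*sqrt(142))
(-245531 - 403797)/(116788 + (137212 - 5326)*(k(-354) - 47707)) = (-245531 - 403797)/(116788 + (137212 - 5326)*(2*(-354)*sqrt(142) - 47707)) = -649328/(116788 + 131886*(-708*sqrt(142) - 47707)) = -649328/(116788 + 131886*(-47707 - 708*sqrt(142))) = -649328/(116788 + (-6291885402 - 93375288*sqrt(142))) = -649328/(-6291768614 - 93375288*sqrt(142))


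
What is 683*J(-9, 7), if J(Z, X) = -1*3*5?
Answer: -10245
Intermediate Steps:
J(Z, X) = -15 (J(Z, X) = -3*5 = -15)
683*J(-9, 7) = 683*(-15) = -10245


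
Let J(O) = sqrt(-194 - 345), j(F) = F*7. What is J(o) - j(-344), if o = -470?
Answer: 2408 + 7*I*sqrt(11) ≈ 2408.0 + 23.216*I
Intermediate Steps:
j(F) = 7*F
J(O) = 7*I*sqrt(11) (J(O) = sqrt(-539) = 7*I*sqrt(11))
J(o) - j(-344) = 7*I*sqrt(11) - 7*(-344) = 7*I*sqrt(11) - 1*(-2408) = 7*I*sqrt(11) + 2408 = 2408 + 7*I*sqrt(11)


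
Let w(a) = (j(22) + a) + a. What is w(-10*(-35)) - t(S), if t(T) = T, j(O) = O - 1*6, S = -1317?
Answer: 2033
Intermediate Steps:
j(O) = -6 + O (j(O) = O - 6 = -6 + O)
w(a) = 16 + 2*a (w(a) = ((-6 + 22) + a) + a = (16 + a) + a = 16 + 2*a)
w(-10*(-35)) - t(S) = (16 + 2*(-10*(-35))) - 1*(-1317) = (16 + 2*350) + 1317 = (16 + 700) + 1317 = 716 + 1317 = 2033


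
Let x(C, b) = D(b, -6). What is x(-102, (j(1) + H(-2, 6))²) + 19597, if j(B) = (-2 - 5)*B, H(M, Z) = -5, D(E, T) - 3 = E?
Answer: 19744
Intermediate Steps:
D(E, T) = 3 + E
j(B) = -7*B
x(C, b) = 3 + b
x(-102, (j(1) + H(-2, 6))²) + 19597 = (3 + (-7*1 - 5)²) + 19597 = (3 + (-7 - 5)²) + 19597 = (3 + (-12)²) + 19597 = (3 + 144) + 19597 = 147 + 19597 = 19744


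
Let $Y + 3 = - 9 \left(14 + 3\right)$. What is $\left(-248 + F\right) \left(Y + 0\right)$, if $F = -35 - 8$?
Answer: $45396$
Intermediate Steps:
$F = -43$ ($F = -35 - 8 = -43$)
$Y = -156$ ($Y = -3 - 9 \left(14 + 3\right) = -3 - 153 = -156$)
$\left(-248 + F\right) \left(Y + 0\right) = \left(-248 - 43\right) \left(-156 + 0\right) = \left(-291\right) \left(-156\right) = 45396$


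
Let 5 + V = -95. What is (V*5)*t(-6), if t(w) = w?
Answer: 3000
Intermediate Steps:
V = -100 (V = -5 - 95 = -100)
(V*5)*t(-6) = -100*5*(-6) = -500*(-6) = 3000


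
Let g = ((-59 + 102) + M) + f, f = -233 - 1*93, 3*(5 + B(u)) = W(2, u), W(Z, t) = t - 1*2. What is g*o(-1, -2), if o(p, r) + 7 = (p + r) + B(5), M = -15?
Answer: 4172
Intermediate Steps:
W(Z, t) = -2 + t (W(Z, t) = t - 2 = -2 + t)
B(u) = -17/3 + u/3 (B(u) = -5 + (-2 + u)/3 = -5 + (-⅔ + u/3) = -17/3 + u/3)
f = -326 (f = -233 - 93 = -326)
g = -298 (g = ((-59 + 102) - 15) - 326 = (43 - 15) - 326 = 28 - 326 = -298)
o(p, r) = -11 + p + r (o(p, r) = -7 + ((p + r) + (-17/3 + (⅓)*5)) = -7 + ((p + r) + (-17/3 + 5/3)) = -7 + ((p + r) - 4) = -7 + (-4 + p + r) = -11 + p + r)
g*o(-1, -2) = -298*(-11 - 1 - 2) = -298*(-14) = 4172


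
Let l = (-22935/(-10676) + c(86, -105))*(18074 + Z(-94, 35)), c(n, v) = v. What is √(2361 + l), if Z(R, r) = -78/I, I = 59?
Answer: I*√46034483625048939/157471 ≈ 1362.5*I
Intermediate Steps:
Z(R, r) = -78/59
l = -292708051740/157471 (l = (-22935/(-10676) - 105)*(18074 - 78/59) = (-22935*(-1/10676) - 105)*(1066288/59) = (22935/10676 - 105)*(1066288/59) = -1098045/10676*1066288/59 = -292708051740/157471 ≈ -1.8588e+6)
√(2361 + l) = √(2361 - 292708051740/157471) = √(-292336262709/157471) = I*√46034483625048939/157471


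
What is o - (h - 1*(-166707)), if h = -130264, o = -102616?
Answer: -139059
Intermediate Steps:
o - (h - 1*(-166707)) = -102616 - (-130264 - 1*(-166707)) = -102616 - (-130264 + 166707) = -102616 - 1*36443 = -102616 - 36443 = -139059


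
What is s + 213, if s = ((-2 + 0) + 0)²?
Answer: 217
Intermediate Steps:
s = 4 (s = (-2 + 0)² = (-2)² = 4)
s + 213 = 4 + 213 = 217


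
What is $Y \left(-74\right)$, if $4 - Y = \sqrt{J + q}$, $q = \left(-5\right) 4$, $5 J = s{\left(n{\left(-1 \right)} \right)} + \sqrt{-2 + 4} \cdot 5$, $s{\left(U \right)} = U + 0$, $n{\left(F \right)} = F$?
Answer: $-296 + \frac{74 i \sqrt{505 - 25 \sqrt{2}}}{5} \approx -296.0 + 320.73 i$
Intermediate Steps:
$s{\left(U \right)} = U$
$J = - \frac{1}{5} + \sqrt{2}$ ($J = \frac{-1 + \sqrt{-2 + 4} \cdot 5}{5} = \frac{-1 + \sqrt{2} \cdot 5}{5} = \frac{-1 + 5 \sqrt{2}}{5} = - \frac{1}{5} + \sqrt{2} \approx 1.2142$)
$q = -20$
$Y = 4 - \sqrt{- \frac{101}{5} + \sqrt{2}}$ ($Y = 4 - \sqrt{\left(- \frac{1}{5} + \sqrt{2}\right) - 20} = 4 - \sqrt{- \frac{101}{5} + \sqrt{2}} \approx 4.0 - 4.3343 i$)
$Y \left(-74\right) = \left(4 - \frac{\sqrt{-505 + 25 \sqrt{2}}}{5}\right) \left(-74\right) = -296 + \frac{74 \sqrt{-505 + 25 \sqrt{2}}}{5}$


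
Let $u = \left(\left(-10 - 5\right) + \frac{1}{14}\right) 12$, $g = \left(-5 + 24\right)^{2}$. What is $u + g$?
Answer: $\frac{1273}{7} \approx 181.86$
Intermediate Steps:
$g = 361$ ($g = 19^{2} = 361$)
$u = - \frac{1254}{7}$ ($u = \left(\left(-10 - 5\right) + \frac{1}{14}\right) 12 = \left(-15 + \frac{1}{14}\right) 12 = \left(- \frac{209}{14}\right) 12 = - \frac{1254}{7} \approx -179.14$)
$u + g = - \frac{1254}{7} + 361 = \frac{1273}{7}$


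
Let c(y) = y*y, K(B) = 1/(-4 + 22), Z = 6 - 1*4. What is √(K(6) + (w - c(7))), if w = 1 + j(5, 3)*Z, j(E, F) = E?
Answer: I*√1366/6 ≈ 6.1599*I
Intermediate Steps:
Z = 2 (Z = 6 - 4 = 2)
K(B) = 1/18
c(y) = y²
w = 11 (w = 1 + 5*2 = 1 + 10 = 11)
√(K(6) + (w - c(7))) = √(1/18 + (11 - 1*7²)) = √(1/18 + (11 - 1*49)) = √(1/18 + (11 - 49)) = √(1/18 - 38) = √(-683/18) = I*√1366/6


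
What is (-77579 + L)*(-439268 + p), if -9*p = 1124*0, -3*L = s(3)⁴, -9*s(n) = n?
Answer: 8280947677064/243 ≈ 3.4078e+10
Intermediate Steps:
s(n) = -n/9
L = -1/243 (L = -(-⅑*3)⁴/3 = -(-⅓)⁴/3 = -⅓*1/81 = -1/243 ≈ -0.0041152)
p = 0 (p = -1124*0/9 = -⅑*0 = 0)
(-77579 + L)*(-439268 + p) = (-77579 - 1/243)*(-439268 + 0) = -18851698/243*(-439268) = 8280947677064/243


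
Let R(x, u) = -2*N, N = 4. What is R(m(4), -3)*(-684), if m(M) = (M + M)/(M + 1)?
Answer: 5472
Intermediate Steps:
m(M) = 2*M/(1 + M) (m(M) = (2*M)/(1 + M) = 2*M/(1 + M))
R(x, u) = -8 (R(x, u) = -2*4 = -8)
R(m(4), -3)*(-684) = -8*(-684) = 5472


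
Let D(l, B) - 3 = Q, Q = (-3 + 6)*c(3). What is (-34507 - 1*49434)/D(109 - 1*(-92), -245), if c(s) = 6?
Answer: -83941/21 ≈ -3997.2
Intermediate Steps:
Q = 18 (Q = (-3 + 6)*6 = 3*6 = 18)
D(l, B) = 21 (D(l, B) = 3 + 18 = 21)
(-34507 - 1*49434)/D(109 - 1*(-92), -245) = (-34507 - 1*49434)/21 = (-34507 - 49434)*(1/21) = -83941*1/21 = -83941/21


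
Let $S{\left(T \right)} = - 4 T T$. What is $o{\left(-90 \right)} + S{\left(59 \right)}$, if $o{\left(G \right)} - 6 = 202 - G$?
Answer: $-13626$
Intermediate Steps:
$S{\left(T \right)} = - 4 T^{2}$
$o{\left(G \right)} = 208 - G$ ($o{\left(G \right)} = 6 - \left(-202 + G\right) = 208 - G$)
$o{\left(-90 \right)} + S{\left(59 \right)} = \left(208 - -90\right) - 4 \cdot 59^{2} = \left(208 + 90\right) - 13924 = 298 - 13924 = -13626$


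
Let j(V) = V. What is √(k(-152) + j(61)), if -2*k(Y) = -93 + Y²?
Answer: I*√45778/2 ≈ 106.98*I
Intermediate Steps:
k(Y) = 93/2 - Y²/2 (k(Y) = -(-93 + Y²)/2 = 93/2 - Y²/2)
√(k(-152) + j(61)) = √((93/2 - ½*(-152)²) + 61) = √((93/2 - ½*23104) + 61) = √((93/2 - 11552) + 61) = √(-23011/2 + 61) = √(-22889/2) = I*√45778/2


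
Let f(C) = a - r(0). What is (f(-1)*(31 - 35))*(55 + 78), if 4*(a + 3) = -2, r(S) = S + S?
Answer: 1862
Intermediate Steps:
r(S) = 2*S
a = -7/2 (a = -3 + (¼)*(-2) = -3 - ½ = -7/2 ≈ -3.5000)
f(C) = -7/2 (f(C) = -7/2 - 2*0 = -7/2 - 1*0 = -7/2 + 0 = -7/2)
(f(-1)*(31 - 35))*(55 + 78) = (-7*(31 - 35)/2)*(55 + 78) = -7/2*(-4)*133 = 14*133 = 1862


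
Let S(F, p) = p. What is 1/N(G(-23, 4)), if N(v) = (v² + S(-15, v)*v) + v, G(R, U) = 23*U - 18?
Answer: 1/11026 ≈ 9.0695e-5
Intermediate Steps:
G(R, U) = -18 + 23*U
N(v) = v + 2*v² (N(v) = (v² + v*v) + v = (v² + v²) + v = 2*v² + v = v + 2*v²)
1/N(G(-23, 4)) = 1/((-18 + 23*4)*(1 + 2*(-18 + 23*4))) = 1/((-18 + 92)*(1 + 2*(-18 + 92))) = 1/(74*(1 + 2*74)) = 1/(74*(1 + 148)) = 1/(74*149) = 1/11026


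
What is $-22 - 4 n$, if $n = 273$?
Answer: $-1114$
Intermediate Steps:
$-22 - 4 n = -22 - 1092 = -1114$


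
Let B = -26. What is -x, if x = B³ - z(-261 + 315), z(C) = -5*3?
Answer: 17561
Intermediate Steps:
z(C) = -15
x = -17561 (x = (-26)³ - 1*(-15) = -17576 + 15 = -17561)
-x = -1*(-17561) = 17561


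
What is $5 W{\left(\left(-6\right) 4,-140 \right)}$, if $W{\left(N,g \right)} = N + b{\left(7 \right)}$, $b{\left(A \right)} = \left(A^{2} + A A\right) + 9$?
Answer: $415$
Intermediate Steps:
$b{\left(A \right)} = 9 + 2 A^{2}$ ($b{\left(A \right)} = \left(A^{2} + A^{2}\right) + 9 = 2 A^{2} + 9 = 9 + 2 A^{2}$)
$W{\left(N,g \right)} = 107 + N$ ($W{\left(N,g \right)} = N + \left(9 + 2 \cdot 7^{2}\right) = N + \left(9 + 2 \cdot 49\right) = N + \left(9 + 98\right) = N + 107 = 107 + N$)
$5 W{\left(\left(-6\right) 4,-140 \right)} = 5 \left(107 - 24\right) = 5 \cdot 83 = 415$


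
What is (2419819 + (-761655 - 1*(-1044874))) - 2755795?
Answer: -52757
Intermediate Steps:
(2419819 + (-761655 - 1*(-1044874))) - 2755795 = (2419819 + (-761655 + 1044874)) - 2755795 = (2419819 + 283219) - 2755795 = 2703038 - 2755795 = -52757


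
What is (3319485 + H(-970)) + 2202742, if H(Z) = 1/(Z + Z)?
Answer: 10713120379/1940 ≈ 5.5222e+6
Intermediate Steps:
H(Z) = 1/(2*Z)
(3319485 + H(-970)) + 2202742 = (3319485 + (½)/(-970)) + 2202742 = (3319485 + (½)*(-1/970)) + 2202742 = (3319485 - 1/1940) + 2202742 = 6439800899/1940 + 2202742 = 10713120379/1940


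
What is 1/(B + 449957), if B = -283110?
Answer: 1/166847 ≈ 5.9935e-6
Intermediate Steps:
1/(B + 449957) = 1/(-283110 + 449957) = 1/166847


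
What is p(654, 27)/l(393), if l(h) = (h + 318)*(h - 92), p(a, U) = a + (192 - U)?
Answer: 13/3397 ≈ 0.0038269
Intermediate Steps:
p(a, U) = 192 + a - U
l(h) = (-92 + h)*(318 + h) (l(h) = (318 + h)*(-92 + h) = (-92 + h)*(318 + h))
p(654, 27)/l(393) = (192 + 654 - 1*27)/(-29256 + 393**2 + 226*393) = (192 + 654 - 27)/(-29256 + 154449 + 88818) = 819/214011 = 819*(1/214011) = 13/3397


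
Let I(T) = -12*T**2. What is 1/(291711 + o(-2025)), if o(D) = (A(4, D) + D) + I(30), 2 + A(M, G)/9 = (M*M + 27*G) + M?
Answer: -1/213027 ≈ -4.6942e-6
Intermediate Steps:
A(M, G) = -18 + 9*M + 9*M**2 + 243*G (A(M, G) = -18 + 9*((M*M + 27*G) + M) = -18 + 9*((M**2 + 27*G) + M) = -18 + 9*(M + M**2 + 27*G) = -18 + (9*M + 9*M**2 + 243*G) = -18 + 9*M + 9*M**2 + 243*G)
o(D) = -10638 + 244*D (o(D) = ((-18 + 9*4 + 9*4**2 + 243*D) + D) - 12*30**2 = ((-18 + 36 + 9*16 + 243*D) + D) - 12*900 = ((-18 + 36 + 144 + 243*D) + D) - 10800 = ((162 + 243*D) + D) - 10800 = (162 + 244*D) - 10800 = -10638 + 244*D)
1/(291711 + o(-2025)) = 1/(291711 + (-10638 + 244*(-2025))) = 1/(291711 + (-10638 - 494100)) = 1/(291711 - 504738) = 1/(-213027) = -1/213027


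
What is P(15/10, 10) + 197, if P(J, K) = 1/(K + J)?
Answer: 4533/23 ≈ 197.09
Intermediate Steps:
P(J, K) = 1/(J + K)
P(15/10, 10) + 197 = 1/(15/10 + 10) + 197 = 1/(15*(1/10) + 10) + 197 = 1/(3/2 + 10) + 197 = 1/(23/2) + 197 = 2/23 + 197 = 4533/23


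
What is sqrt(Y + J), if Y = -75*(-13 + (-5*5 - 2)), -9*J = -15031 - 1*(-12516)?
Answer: sqrt(29515)/3 ≈ 57.266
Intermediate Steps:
J = 2515/9 (J = -(-15031 - 1*(-12516))/9 = -(-15031 + 12516)/9 = -1/9*(-2515) = 2515/9 ≈ 279.44)
Y = 3000 (Y = -75*(-13 + (-25 - 2)) = -75*(-13 - 27) = -75*(-40) = 3000)
sqrt(Y + J) = sqrt(3000 + 2515/9) = sqrt(29515/9) = sqrt(29515)/3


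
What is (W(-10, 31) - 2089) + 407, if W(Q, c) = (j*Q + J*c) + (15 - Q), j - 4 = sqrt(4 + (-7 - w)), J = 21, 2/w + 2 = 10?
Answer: -1046 - 5*I*sqrt(13) ≈ -1046.0 - 18.028*I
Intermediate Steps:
w = 1/4 (w = 2/(-2 + 10) = 2/8 = 2*(1/8) = 1/4 ≈ 0.25000)
j = 4 + I*sqrt(13)/2 (j = 4 + sqrt(4 + (-7 - 1*1/4)) = 4 + sqrt(4 + (-7 - 1/4)) = 4 + sqrt(4 - 29/4) = 4 + sqrt(-13/4) = 4 + I*sqrt(13)/2 ≈ 4.0 + 1.8028*I)
W(Q, c) = 15 - Q + 21*c + Q*(4 + I*sqrt(13)/2) (W(Q, c) = ((4 + I*sqrt(13)/2)*Q + 21*c) + (15 - Q) = (Q*(4 + I*sqrt(13)/2) + 21*c) + (15 - Q) = (21*c + Q*(4 + I*sqrt(13)/2)) + (15 - Q) = 15 - Q + 21*c + Q*(4 + I*sqrt(13)/2))
(W(-10, 31) - 2089) + 407 = ((15 + 3*(-10) + 21*31 + (1/2)*I*(-10)*sqrt(13)) - 2089) + 407 = ((15 - 30 + 651 - 5*I*sqrt(13)) - 2089) + 407 = ((636 - 5*I*sqrt(13)) - 2089) + 407 = (-1453 - 5*I*sqrt(13)) + 407 = -1046 - 5*I*sqrt(13)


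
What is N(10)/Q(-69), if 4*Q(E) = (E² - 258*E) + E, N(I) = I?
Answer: 20/11247 ≈ 0.0017783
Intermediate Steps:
Q(E) = -257*E/4 + E²/4 (Q(E) = ((E² - 258*E) + E)/4 = (E² - 257*E)/4 = -257*E/4 + E²/4)
N(10)/Q(-69) = 10/(((¼)*(-69)*(-257 - 69))) = 10/(((¼)*(-69)*(-326))) = 10/(11247/2) = 10*(2/11247) = 20/11247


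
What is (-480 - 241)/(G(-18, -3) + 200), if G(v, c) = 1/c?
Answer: -2163/599 ≈ -3.6110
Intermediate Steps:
(-480 - 241)/(G(-18, -3) + 200) = (-480 - 241)/(1/(-3) + 200) = -721/(-⅓ + 200) = -721/599/3 = -721*3/599 = -2163/599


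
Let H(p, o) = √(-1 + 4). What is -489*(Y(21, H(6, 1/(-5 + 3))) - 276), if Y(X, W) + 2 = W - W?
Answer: 135942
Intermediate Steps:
H(p, o) = √3
Y(X, W) = -2 (Y(X, W) = -2 + (W - W) = -2 + 0 = -2)
-489*(Y(21, H(6, 1/(-5 + 3))) - 276) = -489*(-2 - 276) = -489*(-278) = 135942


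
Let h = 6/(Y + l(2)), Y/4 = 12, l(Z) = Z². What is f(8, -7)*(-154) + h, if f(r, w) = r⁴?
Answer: -16400381/26 ≈ -6.3078e+5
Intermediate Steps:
Y = 48 (Y = 4*12 = 48)
h = 3/26 (h = 6/(48 + 2²) = 6/(48 + 4) = 6/52 = (1/52)*6 = 3/26 ≈ 0.11538)
f(8, -7)*(-154) + h = 8⁴*(-154) + 3/26 = 4096*(-154) + 3/26 = -630784 + 3/26 = -16400381/26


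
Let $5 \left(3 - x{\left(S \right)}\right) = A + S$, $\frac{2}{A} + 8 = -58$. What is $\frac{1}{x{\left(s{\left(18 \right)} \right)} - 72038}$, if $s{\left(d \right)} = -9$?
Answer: $- \frac{165}{11885477} \approx -1.3882 \cdot 10^{-5}$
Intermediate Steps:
$A = - \frac{1}{33}$ ($A = \frac{2}{-8 - 58} = \frac{2}{-66} = 2 \left(- \frac{1}{66}\right) = - \frac{1}{33} \approx -0.030303$)
$x{\left(S \right)} = \frac{496}{165} - \frac{S}{5}$ ($x{\left(S \right)} = 3 - \frac{- \frac{1}{33} + S}{5} = 3 - \left(- \frac{1}{165} + \frac{S}{5}\right) = \frac{496}{165} - \frac{S}{5}$)
$\frac{1}{x{\left(s{\left(18 \right)} \right)} - 72038} = \frac{1}{\left(\frac{496}{165} - - \frac{9}{5}\right) - 72038} = \frac{1}{\left(\frac{496}{165} + \frac{9}{5}\right) - 72038} = \frac{1}{\frac{793}{165} - 72038} = \frac{1}{- \frac{11885477}{165}} = - \frac{165}{11885477}$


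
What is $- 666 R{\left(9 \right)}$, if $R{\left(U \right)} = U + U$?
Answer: $-11988$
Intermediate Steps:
$R{\left(U \right)} = 2 U$
$- 666 R{\left(9 \right)} = - 666 \cdot 2 \cdot 9 = \left(-666\right) 18 = -11988$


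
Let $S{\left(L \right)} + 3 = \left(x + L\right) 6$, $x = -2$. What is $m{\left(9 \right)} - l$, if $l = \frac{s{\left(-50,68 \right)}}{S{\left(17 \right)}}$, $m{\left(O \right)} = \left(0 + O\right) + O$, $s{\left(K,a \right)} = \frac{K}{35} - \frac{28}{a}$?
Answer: $\frac{62191}{3451} \approx 18.021$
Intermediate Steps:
$s{\left(K,a \right)} = - \frac{28}{a} + \frac{K}{35}$ ($s{\left(K,a \right)} = K \frac{1}{35} - \frac{28}{a} = \frac{K}{35} - \frac{28}{a} = - \frac{28}{a} + \frac{K}{35}$)
$m{\left(O \right)} = 2 O$ ($m{\left(O \right)} = O + O = 2 O$)
$S{\left(L \right)} = -15 + 6 L$ ($S{\left(L \right)} = -3 + \left(-2 + L\right) 6 = -3 + \left(-12 + 6 L\right) = -15 + 6 L$)
$l = - \frac{73}{3451}$ ($l = \frac{- \frac{28}{68} + \frac{1}{35} \left(-50\right)}{-15 + 6 \cdot 17} = \frac{\left(-28\right) \frac{1}{68} - \frac{10}{7}}{-15 + 102} = \frac{- \frac{7}{17} - \frac{10}{7}}{87} = \left(- \frac{219}{119}\right) \frac{1}{87} = - \frac{73}{3451} \approx -0.021153$)
$m{\left(9 \right)} - l = 2 \cdot 9 - - \frac{73}{3451} = 18 + \frac{73}{3451} = \frac{62191}{3451}$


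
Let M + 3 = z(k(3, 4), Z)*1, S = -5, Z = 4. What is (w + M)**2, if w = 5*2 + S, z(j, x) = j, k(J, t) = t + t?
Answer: 100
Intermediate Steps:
k(J, t) = 2*t
w = 5 (w = 5*2 - 5 = 10 - 5 = 5)
M = 5 (M = -3 + (2*4)*1 = -3 + 8*1 = -3 + 8 = 5)
(w + M)**2 = (5 + 5)**2 = 10**2 = 100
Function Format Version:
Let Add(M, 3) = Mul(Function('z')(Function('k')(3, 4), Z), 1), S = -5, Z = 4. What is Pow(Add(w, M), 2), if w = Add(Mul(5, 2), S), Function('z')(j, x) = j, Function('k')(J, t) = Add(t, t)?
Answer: 100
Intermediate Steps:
Function('k')(J, t) = Mul(2, t)
w = 5 (w = Add(Mul(5, 2), -5) = Add(10, -5) = 5)
M = 5 (M = Add(-3, Mul(Mul(2, 4), 1)) = Add(-3, Mul(8, 1)) = Add(-3, 8) = 5)
Pow(Add(w, M), 2) = Pow(Add(5, 5), 2) = Pow(10, 2) = 100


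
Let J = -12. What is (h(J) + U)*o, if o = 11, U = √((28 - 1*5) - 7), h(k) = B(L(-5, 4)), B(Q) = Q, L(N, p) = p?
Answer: 88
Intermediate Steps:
h(k) = 4
U = 4 (U = √((28 - 5) - 7) = √(23 - 7) = √16 = 4)
(h(J) + U)*o = (4 + 4)*11 = 8*11 = 88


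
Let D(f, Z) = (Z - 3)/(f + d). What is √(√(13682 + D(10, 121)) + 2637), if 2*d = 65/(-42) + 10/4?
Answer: √(31907700 + 110*√165688490)/110 ≈ 52.479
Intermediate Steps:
d = 10/21 (d = (65/(-42) + 10/4)/2 = (65*(-1/42) + 10*(¼))/2 = (-65/42 + 5/2)/2 = (½)*(20/21) = 10/21 ≈ 0.47619)
D(f, Z) = (-3 + Z)/(10/21 + f) (D(f, Z) = (Z - 3)/(f + 10/21) = (-3 + Z)/(10/21 + f))
√(√(13682 + D(10, 121)) + 2637) = √(√(13682 + 21*(-3 + 121)/(10 + 21*10)) + 2637) = √(√(13682 + 21*118/(10 + 210)) + 2637) = √(√(13682 + 21*118/220) + 2637) = √(√(13682 + 21*(1/220)*118) + 2637) = √(√(13682 + 1239/110) + 2637) = √(√(1506259/110) + 2637) = √(√165688490/110 + 2637) = √(2637 + √165688490/110)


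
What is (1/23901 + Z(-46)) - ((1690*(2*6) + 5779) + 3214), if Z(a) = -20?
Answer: -700131992/23901 ≈ -29293.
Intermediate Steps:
(1/23901 + Z(-46)) - ((1690*(2*6) + 5779) + 3214) = (1/23901 - 20) - ((1690*(2*6) + 5779) + 3214) = (1/23901 - 20) - ((1690*12 + 5779) + 3214) = -478019/23901 - ((20280 + 5779) + 3214) = -478019/23901 - (26059 + 3214) = -478019/23901 - 1*29273 = -478019/23901 - 29273 = -700131992/23901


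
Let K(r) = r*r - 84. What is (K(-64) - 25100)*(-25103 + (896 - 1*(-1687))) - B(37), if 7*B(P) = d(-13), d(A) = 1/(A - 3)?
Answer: 53188997121/112 ≈ 4.7490e+8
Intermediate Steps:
d(A) = 1/(-3 + A)
B(P) = -1/112 (B(P) = 1/(7*(-3 - 13)) = (⅐)/(-16) = (⅐)*(-1/16) = -1/112)
K(r) = -84 + r² (K(r) = r² - 84 = -84 + r²)
(K(-64) - 25100)*(-25103 + (896 - 1*(-1687))) - B(37) = ((-84 + (-64)²) - 25100)*(-25103 + (896 - 1*(-1687))) - 1*(-1/112) = ((-84 + 4096) - 25100)*(-25103 + (896 + 1687)) + 1/112 = (4012 - 25100)*(-25103 + 2583) + 1/112 = -21088*(-22520) + 1/112 = 474901760 + 1/112 = 53188997121/112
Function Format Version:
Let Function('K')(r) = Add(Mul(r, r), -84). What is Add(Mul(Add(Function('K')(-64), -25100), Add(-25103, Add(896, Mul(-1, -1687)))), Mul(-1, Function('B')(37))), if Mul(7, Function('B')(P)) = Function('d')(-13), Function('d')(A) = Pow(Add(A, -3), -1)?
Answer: Rational(53188997121, 112) ≈ 4.7490e+8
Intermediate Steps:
Function('d')(A) = Pow(Add(-3, A), -1)
Function('B')(P) = Rational(-1, 112) (Function('B')(P) = Mul(Rational(1, 7), Pow(Add(-3, -13), -1)) = Mul(Rational(1, 7), Pow(-16, -1)) = Mul(Rational(1, 7), Rational(-1, 16)) = Rational(-1, 112))
Function('K')(r) = Add(-84, Pow(r, 2)) (Function('K')(r) = Add(Pow(r, 2), -84) = Add(-84, Pow(r, 2)))
Add(Mul(Add(Function('K')(-64), -25100), Add(-25103, Add(896, Mul(-1, -1687)))), Mul(-1, Function('B')(37))) = Add(Mul(Add(Add(-84, Pow(-64, 2)), -25100), Add(-25103, Add(896, Mul(-1, -1687)))), Mul(-1, Rational(-1, 112))) = Add(Mul(Add(Add(-84, 4096), -25100), Add(-25103, Add(896, 1687))), Rational(1, 112)) = Add(Mul(Add(4012, -25100), Add(-25103, 2583)), Rational(1, 112)) = Add(Mul(-21088, -22520), Rational(1, 112)) = Add(474901760, Rational(1, 112)) = Rational(53188997121, 112)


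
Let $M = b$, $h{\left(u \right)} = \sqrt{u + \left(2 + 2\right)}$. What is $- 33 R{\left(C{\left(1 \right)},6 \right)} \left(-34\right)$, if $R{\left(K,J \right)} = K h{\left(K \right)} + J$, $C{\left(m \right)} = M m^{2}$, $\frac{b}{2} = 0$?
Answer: $6732$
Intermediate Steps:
$b = 0$ ($b = 2 \cdot 0 = 0$)
$h{\left(u \right)} = \sqrt{4 + u}$ ($h{\left(u \right)} = \sqrt{u + 4} = \sqrt{4 + u}$)
$M = 0$
$C{\left(m \right)} = 0$ ($C{\left(m \right)} = 0 m^{2} = 0$)
$R{\left(K,J \right)} = J + K \sqrt{4 + K}$ ($R{\left(K,J \right)} = K \sqrt{4 + K} + J = J + K \sqrt{4 + K}$)
$- 33 R{\left(C{\left(1 \right)},6 \right)} \left(-34\right) = - 33 \left(6 + 0 \sqrt{4 + 0}\right) \left(-34\right) = - 33 \left(6 + 0 \sqrt{4}\right) \left(-34\right) = - 33 \left(6 + 0 \cdot 2\right) \left(-34\right) = - 33 \left(6 + 0\right) \left(-34\right) = \left(-33\right) 6 \left(-34\right) = \left(-198\right) \left(-34\right) = 6732$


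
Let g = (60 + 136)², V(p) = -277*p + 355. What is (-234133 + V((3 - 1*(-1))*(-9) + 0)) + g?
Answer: -185390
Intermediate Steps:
V(p) = 355 - 277*p
g = 38416 (g = 196² = 38416)
(-234133 + V((3 - 1*(-1))*(-9) + 0)) + g = (-234133 + (355 - 277*((3 - 1*(-1))*(-9) + 0))) + 38416 = (-234133 + (355 - 277*((3 + 1)*(-9) + 0))) + 38416 = (-234133 + (355 - 277*(4*(-9) + 0))) + 38416 = (-234133 + (355 - 277*(-36 + 0))) + 38416 = (-234133 + (355 - 277*(-36))) + 38416 = (-234133 + (355 + 9972)) + 38416 = (-234133 + 10327) + 38416 = -223806 + 38416 = -185390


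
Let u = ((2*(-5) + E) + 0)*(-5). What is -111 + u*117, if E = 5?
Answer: 2814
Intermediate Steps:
u = 25 (u = ((2*(-5) + 5) + 0)*(-5) = ((-10 + 5) + 0)*(-5) = (-5 + 0)*(-5) = -5*(-5) = 25)
-111 + u*117 = -111 + 25*117 = -111 + 2925 = 2814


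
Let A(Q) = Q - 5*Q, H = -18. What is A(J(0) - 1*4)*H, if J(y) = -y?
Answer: -288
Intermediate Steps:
A(Q) = -4*Q
A(J(0) - 1*4)*H = -4*(-1*0 - 1*4)*(-18) = -4*(0 - 4)*(-18) = -4*(-4)*(-18) = 16*(-18) = -288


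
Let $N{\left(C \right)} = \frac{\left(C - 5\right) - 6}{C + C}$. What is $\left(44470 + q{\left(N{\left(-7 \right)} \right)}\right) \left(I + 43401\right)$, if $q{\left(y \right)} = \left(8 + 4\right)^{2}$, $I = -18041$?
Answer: $1131411040$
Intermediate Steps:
$N{\left(C \right)} = \frac{-11 + C}{2 C}$ ($N{\left(C \right)} = \frac{\left(-5 + C\right) - 6}{2 C} = \left(-11 + C\right) \frac{1}{2 C} = \frac{-11 + C}{2 C}$)
$q{\left(y \right)} = 144$ ($q{\left(y \right)} = 12^{2} = 144$)
$\left(44470 + q{\left(N{\left(-7 \right)} \right)}\right) \left(I + 43401\right) = \left(44470 + 144\right) \left(-18041 + 43401\right) = 44614 \cdot 25360 = 1131411040$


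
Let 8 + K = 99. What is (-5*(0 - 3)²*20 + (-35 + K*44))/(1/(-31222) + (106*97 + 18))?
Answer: 31940106/107195533 ≈ 0.29796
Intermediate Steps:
K = 91 (K = -8 + 99 = 91)
(-5*(0 - 3)²*20 + (-35 + K*44))/(1/(-31222) + (106*97 + 18)) = (-5*(0 - 3)²*20 + (-35 + 91*44))/(1/(-31222) + (106*97 + 18)) = (-5*(-3)²*20 + (-35 + 4004))/(-1/31222 + (10282 + 18)) = (-5*9*20 + 3969)/(-1/31222 + 10300) = (-45*20 + 3969)/(321586599/31222) = (-900 + 3969)*(31222/321586599) = 3069*(31222/321586599) = 31940106/107195533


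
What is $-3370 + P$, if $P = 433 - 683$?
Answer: $-3620$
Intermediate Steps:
$P = -250$
$-3370 + P = -3370 - 250 = -3620$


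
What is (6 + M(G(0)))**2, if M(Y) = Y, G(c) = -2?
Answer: 16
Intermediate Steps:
(6 + M(G(0)))**2 = (6 - 2)**2 = 4**2 = 16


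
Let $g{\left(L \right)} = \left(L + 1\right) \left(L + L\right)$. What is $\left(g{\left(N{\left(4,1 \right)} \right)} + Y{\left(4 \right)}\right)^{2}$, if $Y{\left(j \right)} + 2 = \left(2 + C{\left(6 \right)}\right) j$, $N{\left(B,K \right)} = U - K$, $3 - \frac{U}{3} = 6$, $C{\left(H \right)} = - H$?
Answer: $26244$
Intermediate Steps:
$U = -9$ ($U = 9 - 18 = -9$)
$N{\left(B,K \right)} = -9 - K$
$g{\left(L \right)} = 2 L \left(1 + L\right)$ ($g{\left(L \right)} = \left(1 + L\right) 2 L = 2 L \left(1 + L\right)$)
$Y{\left(j \right)} = -2 - 4 j$ ($Y{\left(j \right)} = -2 + \left(2 - 6\right) j = -2 - 4 j$)
$\left(g{\left(N{\left(4,1 \right)} \right)} + Y{\left(4 \right)}\right)^{2} = \left(2 \left(-9 - 1\right) \left(1 - 10\right) - 18\right)^{2} = \left(2 \left(-10\right) \left(1 - 10\right) - 18\right)^{2} = \left(2 \left(-10\right) \left(-9\right) - 18\right)^{2} = \left(180 - 18\right)^{2} = 162^{2} = 26244$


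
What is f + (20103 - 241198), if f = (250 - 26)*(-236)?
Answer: -273959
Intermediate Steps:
f = -52864 (f = 224*(-236) = -52864)
f + (20103 - 241198) = -52864 + (20103 - 241198) = -52864 - 221095 = -273959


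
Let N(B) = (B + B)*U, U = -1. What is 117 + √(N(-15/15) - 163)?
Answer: 117 + I*√161 ≈ 117.0 + 12.689*I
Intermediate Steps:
N(B) = -2*B (N(B) = (B + B)*(-1) = (2*B)*(-1) = -2*B)
117 + √(N(-15/15) - 163) = 117 + √(-(-30)/15 - 163) = 117 + √(-2*(-1) - 163) = 117 + √(2 - 163) = 117 + √(-161) = 117 + I*√161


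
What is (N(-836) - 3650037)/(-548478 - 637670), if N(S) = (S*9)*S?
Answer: -2640027/1186148 ≈ -2.2257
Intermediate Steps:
N(S) = 9*S² (N(S) = (9*S)*S = 9*S²)
(N(-836) - 3650037)/(-548478 - 637670) = (9*(-836)² - 3650037)/(-548478 - 637670) = (9*698896 - 3650037)/(-1186148) = (6290064 - 3650037)*(-1/1186148) = 2640027*(-1/1186148) = -2640027/1186148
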